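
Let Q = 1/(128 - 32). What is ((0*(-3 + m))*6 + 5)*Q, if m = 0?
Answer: 5/96 ≈ 0.052083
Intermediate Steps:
Q = 1/96 ≈ 0.010417
((0*(-3 + m))*6 + 5)*Q = ((0*(-3 + 0))*6 + 5)*(1/96) = ((0*(-3))*6 + 5)*(1/96) = (0*6 + 5)*(1/96) = (0 + 5)*(1/96) = 5*(1/96) = 5/96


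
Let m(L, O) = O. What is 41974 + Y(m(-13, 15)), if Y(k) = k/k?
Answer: 41975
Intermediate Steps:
Y(k) = 1
41974 + Y(m(-13, 15)) = 41974 + 1 = 41975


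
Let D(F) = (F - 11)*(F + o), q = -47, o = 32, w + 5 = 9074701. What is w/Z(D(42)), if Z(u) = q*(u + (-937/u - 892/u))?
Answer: -671527504/7975759 ≈ -84.196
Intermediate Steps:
w = 9074696 (w = -5 + 9074701 = 9074696)
D(F) = (-11 + F)*(32 + F) (D(F) = (F - 11)*(F + 32) = (-11 + F)*(32 + F))
Z(u) = -47*u + 85963/u (Z(u) = -47*(u + (-937/u - 892/u)) = -47*(u - 1829/u) = -47*u + 85963/u)
w/Z(D(42)) = 9074696/(-47*(-352 + 42**2 + 21*42) + 85963/(-352 + 42**2 + 21*42)) = 9074696/(-47*(-352 + 1764 + 882) + 85963/(-352 + 1764 + 882)) = 9074696/(-47*2294 + 85963/2294) = 9074696/(-107818 + 85963*(1/2294)) = 9074696/(-107818 + 2773/74) = 9074696/(-7975759/74) = 9074696*(-74/7975759) = -671527504/7975759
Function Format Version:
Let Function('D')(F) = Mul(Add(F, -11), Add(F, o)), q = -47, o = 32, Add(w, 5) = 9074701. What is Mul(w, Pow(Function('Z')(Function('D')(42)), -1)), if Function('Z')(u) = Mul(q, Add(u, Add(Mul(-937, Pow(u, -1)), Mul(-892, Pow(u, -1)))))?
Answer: Rational(-671527504, 7975759) ≈ -84.196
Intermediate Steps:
w = 9074696 (w = Add(-5, 9074701) = 9074696)
Function('D')(F) = Mul(Add(-11, F), Add(32, F)) (Function('D')(F) = Mul(Add(F, -11), Add(F, 32)) = Mul(Add(-11, F), Add(32, F)))
Function('Z')(u) = Add(Mul(-47, u), Mul(85963, Pow(u, -1))) (Function('Z')(u) = Mul(-47, Add(u, Add(Mul(-937, Pow(u, -1)), Mul(-892, Pow(u, -1))))) = Mul(-47, Add(u, Mul(-1829, Pow(u, -1)))) = Add(Mul(-47, u), Mul(85963, Pow(u, -1))))
Mul(w, Pow(Function('Z')(Function('D')(42)), -1)) = Mul(9074696, Pow(Add(Mul(-47, Add(-352, Pow(42, 2), Mul(21, 42))), Mul(85963, Pow(Add(-352, Pow(42, 2), Mul(21, 42)), -1))), -1)) = Mul(9074696, Pow(Add(Mul(-47, Add(-352, 1764, 882)), Mul(85963, Pow(Add(-352, 1764, 882), -1))), -1)) = Mul(9074696, Pow(Add(Mul(-47, 2294), Mul(85963, Pow(2294, -1))), -1)) = Mul(9074696, Pow(Add(-107818, Mul(85963, Rational(1, 2294))), -1)) = Mul(9074696, Pow(Add(-107818, Rational(2773, 74)), -1)) = Mul(9074696, Pow(Rational(-7975759, 74), -1)) = Mul(9074696, Rational(-74, 7975759)) = Rational(-671527504, 7975759)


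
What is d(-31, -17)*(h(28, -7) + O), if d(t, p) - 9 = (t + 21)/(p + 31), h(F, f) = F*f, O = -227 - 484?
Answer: -52606/7 ≈ -7515.1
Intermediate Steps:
O = -711
d(t, p) = 9 + (21 + t)/(31 + p) (d(t, p) = 9 + (t + 21)/(p + 31) = 9 + (21 + t)/(31 + p))
d(-31, -17)*(h(28, -7) + O) = ((300 - 31 + 9*(-17))/(31 - 17))*(28*(-7) - 711) = ((300 - 31 - 153)/14)*(-196 - 711) = ((1/14)*116)*(-907) = (58/7)*(-907) = -52606/7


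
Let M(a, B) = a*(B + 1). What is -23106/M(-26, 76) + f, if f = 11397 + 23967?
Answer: 35410917/1001 ≈ 35376.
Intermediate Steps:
M(a, B) = a*(1 + B)
f = 35364
-23106/M(-26, 76) + f = -23106*(-1/(26*(1 + 76))) + 35364 = -23106/((-26*77)) + 35364 = -23106/(-2002) + 35364 = -23106*(-1/2002) + 35364 = 11553/1001 + 35364 = 35410917/1001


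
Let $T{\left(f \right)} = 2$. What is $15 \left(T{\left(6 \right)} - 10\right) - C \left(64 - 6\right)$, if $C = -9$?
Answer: $402$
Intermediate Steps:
$15 \left(T{\left(6 \right)} - 10\right) - C \left(64 - 6\right) = 15 \left(2 - 10\right) - - 9 \left(64 - 6\right) = 15 \left(-8\right) - \left(-9\right) 58 = -120 - -522 = -120 + 522 = 402$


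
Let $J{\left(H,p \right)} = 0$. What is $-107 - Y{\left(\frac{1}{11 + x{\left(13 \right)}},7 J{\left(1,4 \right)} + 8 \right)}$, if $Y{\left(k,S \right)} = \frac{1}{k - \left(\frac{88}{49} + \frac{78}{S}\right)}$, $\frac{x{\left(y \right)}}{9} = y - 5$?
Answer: $- \frac{20060463}{187633} \approx -106.91$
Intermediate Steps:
$x{\left(y \right)} = -45 + 9 y$ ($x{\left(y \right)} = 9 \left(y - 5\right) = 9 \left(-5 + y\right) = -45 + 9 y$)
$Y{\left(k,S \right)} = \frac{1}{- \frac{88}{49} + k - \frac{78}{S}}$ ($Y{\left(k,S \right)} = \frac{1}{k - \left(\frac{88}{49} + \frac{78}{S}\right)} = \frac{1}{- \frac{88}{49} + k - \frac{78}{S}}$)
$-107 - Y{\left(\frac{1}{11 + x{\left(13 \right)}},7 J{\left(1,4 \right)} + 8 \right)} = -107 - \frac{49 \left(7 \cdot 0 + 8\right)}{-3822 - 88 \left(7 \cdot 0 + 8\right) + \frac{49 \left(7 \cdot 0 + 8\right)}{11 + \left(-45 + 9 \cdot 13\right)}} = -107 - \frac{49 \left(0 + 8\right)}{-3822 - 88 \left(0 + 8\right) + \frac{49 \left(0 + 8\right)}{11 + \left(-45 + 117\right)}} = -107 - 49 \cdot 8 \frac{1}{-3822 - 704 + 49 \cdot 8 \frac{1}{11 + 72}} = -107 - 49 \cdot 8 \frac{1}{-3822 - 704 + 49 \cdot 8 \cdot \frac{1}{83}} = -107 - 49 \cdot 8 \frac{1}{-3822 - 704 + \frac{392}{83}} = -107 - 49 \cdot 8 \frac{1}{- \frac{375266}{83}} = -107 - 49 \cdot 8 \left(- \frac{83}{375266}\right) = -107 - - \frac{16268}{187633} = -107 + \frac{16268}{187633} = - \frac{20060463}{187633}$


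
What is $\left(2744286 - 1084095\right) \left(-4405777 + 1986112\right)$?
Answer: $-4017106056015$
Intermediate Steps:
$\left(2744286 - 1084095\right) \left(-4405777 + 1986112\right) = 1660191 \left(-2419665\right) = -4017106056015$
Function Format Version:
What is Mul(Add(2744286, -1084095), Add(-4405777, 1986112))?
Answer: -4017106056015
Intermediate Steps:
Mul(Add(2744286, -1084095), Add(-4405777, 1986112)) = Mul(1660191, -2419665) = -4017106056015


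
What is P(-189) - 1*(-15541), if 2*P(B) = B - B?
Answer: 15541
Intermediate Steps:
P(B) = 0 (P(B) = (B - B)/2 = (1/2)*0 = 0)
P(-189) - 1*(-15541) = 0 - 1*(-15541) = 0 + 15541 = 15541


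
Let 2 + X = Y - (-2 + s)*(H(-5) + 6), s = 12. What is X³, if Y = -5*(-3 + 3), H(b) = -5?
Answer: -1728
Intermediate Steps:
Y = 0 (Y = -5*0 = 0)
X = -12 (X = -2 + (0 - (-2 + 12)*(-5 + 6)) = -2 + (0 - 10) = -2 - 10 = -12)
X³ = (-12)³ = -1728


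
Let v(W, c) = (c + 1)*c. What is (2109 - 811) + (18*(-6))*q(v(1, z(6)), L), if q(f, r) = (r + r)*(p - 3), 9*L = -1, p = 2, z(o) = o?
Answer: 1274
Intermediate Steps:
L = -1/9 (L = (1/9)*(-1) = -1/9 ≈ -0.11111)
v(W, c) = c*(1 + c) (v(W, c) = (1 + c)*c = c*(1 + c))
q(f, r) = -2*r (q(f, r) = (r + r)*(2 - 3) = (2*r)*(-1) = -2*r)
(2109 - 811) + (18*(-6))*q(v(1, z(6)), L) = (2109 - 811) + (18*(-6))*(-2*(-1/9)) = 1298 - 108*2/9 = 1298 - 24 = 1274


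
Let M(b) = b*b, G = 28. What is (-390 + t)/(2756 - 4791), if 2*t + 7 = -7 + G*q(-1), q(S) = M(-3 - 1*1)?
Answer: 173/2035 ≈ 0.085012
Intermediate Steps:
M(b) = b²
q(S) = 16 (q(S) = (-3 - 1*1)² = (-3 - 1)² = (-4)² = 16)
t = 217 (t = -7/2 + (-7 + 28*16)/2 = -7/2 + (-7 + 448)/2 = -7/2 + (½)*441 = -7/2 + 441/2 = 217)
(-390 + t)/(2756 - 4791) = (-390 + 217)/(2756 - 4791) = -173/(-2035) = -173*(-1/2035) = 173/2035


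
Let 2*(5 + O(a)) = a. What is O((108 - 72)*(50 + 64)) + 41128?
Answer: 43175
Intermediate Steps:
O(a) = -5 + a/2
O((108 - 72)*(50 + 64)) + 41128 = (-5 + ((108 - 72)*(50 + 64))/2) + 41128 = (-5 + (36*114)/2) + 41128 = (-5 + (1/2)*4104) + 41128 = (-5 + 2052) + 41128 = 2047 + 41128 = 43175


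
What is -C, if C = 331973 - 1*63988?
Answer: -267985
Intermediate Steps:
C = 267985 (C = 331973 - 63988 = 267985)
-C = -1*267985 = -267985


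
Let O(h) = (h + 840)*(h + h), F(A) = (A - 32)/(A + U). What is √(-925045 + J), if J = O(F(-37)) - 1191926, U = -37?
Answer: 27*I*√15890186/74 ≈ 1454.4*I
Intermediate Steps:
F(A) = (-32 + A)/(-37 + A) (F(A) = (A - 32)/(A - 37) = (-32 + A)/(-37 + A))
O(h) = 2*h*(840 + h) (O(h) = (840 + h)*(2*h) = 2*h*(840 + h))
J = -3259199587/2738 (J = 2*((-32 - 37)/(-37 - 37))*(840 + (-32 - 37)/(-37 - 37)) - 1191926 = 2*(-69/(-74))*(840 - 69/(-74)) - 1191926 = 2*(-1/74*(-69))*(840 - 1/74*(-69)) - 1191926 = 2*(69/74)*(840 + 69/74) - 1191926 = 2*(69/74)*(62229/74) - 1191926 = 4293801/2738 - 1191926 = -3259199587/2738 ≈ -1.1904e+6)
√(-925045 + J) = √(-925045 - 3259199587/2738) = √(-5791972797/2738) = 27*I*√15890186/74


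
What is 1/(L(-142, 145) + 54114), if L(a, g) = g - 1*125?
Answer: 1/54134 ≈ 1.8473e-5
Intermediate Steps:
L(a, g) = -125 + g (L(a, g) = g - 125 = -125 + g)
1/(L(-142, 145) + 54114) = 1/((-125 + 145) + 54114) = 1/(20 + 54114) = 1/54134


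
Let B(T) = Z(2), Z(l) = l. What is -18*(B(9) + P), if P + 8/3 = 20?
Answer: -348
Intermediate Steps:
P = 52/3 (P = -8/3 + 20 = 52/3 ≈ 17.333)
B(T) = 2
-18*(B(9) + P) = -18*(2 + 52/3) = -18*58/3 = -348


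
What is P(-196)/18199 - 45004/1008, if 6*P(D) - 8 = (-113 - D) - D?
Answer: -204744895/4586148 ≈ -44.644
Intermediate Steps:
P(D) = -35/2 - D/3 (P(D) = 4/3 + ((-113 - D) - D)/6 = 4/3 + (-113 - 2*D)/6 = 4/3 + (-113/6 - D/3) = -35/2 - D/3)
P(-196)/18199 - 45004/1008 = (-35/2 - ⅓*(-196))/18199 - 45004/1008 = (-35/2 + 196/3)*(1/18199) - 45004*1/1008 = (287/6)*(1/18199) - 11251/252 = 287/109194 - 11251/252 = -204744895/4586148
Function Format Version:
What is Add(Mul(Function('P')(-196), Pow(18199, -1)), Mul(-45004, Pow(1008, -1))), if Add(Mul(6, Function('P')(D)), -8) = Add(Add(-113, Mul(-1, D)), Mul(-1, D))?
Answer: Rational(-204744895, 4586148) ≈ -44.644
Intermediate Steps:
Function('P')(D) = Add(Rational(-35, 2), Mul(Rational(-1, 3), D)) (Function('P')(D) = Add(Rational(4, 3), Mul(Rational(1, 6), Add(Add(-113, Mul(-1, D)), Mul(-1, D)))) = Add(Rational(4, 3), Mul(Rational(1, 6), Add(-113, Mul(-2, D)))) = Add(Rational(4, 3), Add(Rational(-113, 6), Mul(Rational(-1, 3), D))) = Add(Rational(-35, 2), Mul(Rational(-1, 3), D)))
Add(Mul(Function('P')(-196), Pow(18199, -1)), Mul(-45004, Pow(1008, -1))) = Add(Mul(Add(Rational(-35, 2), Mul(Rational(-1, 3), -196)), Pow(18199, -1)), Mul(-45004, Pow(1008, -1))) = Add(Mul(Add(Rational(-35, 2), Rational(196, 3)), Rational(1, 18199)), Mul(-45004, Rational(1, 1008))) = Add(Mul(Rational(287, 6), Rational(1, 18199)), Rational(-11251, 252)) = Add(Rational(287, 109194), Rational(-11251, 252)) = Rational(-204744895, 4586148)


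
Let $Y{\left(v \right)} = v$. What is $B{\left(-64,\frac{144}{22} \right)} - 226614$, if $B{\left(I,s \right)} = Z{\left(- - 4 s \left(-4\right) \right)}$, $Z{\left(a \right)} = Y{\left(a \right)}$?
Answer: $- \frac{2493906}{11} \approx -2.2672 \cdot 10^{5}$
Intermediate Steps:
$Z{\left(a \right)} = a$
$B{\left(I,s \right)} = - 16 s$ ($B{\left(I,s \right)} = - - 4 s \left(-4\right) = - 16 s$)
$B{\left(-64,\frac{144}{22} \right)} - 226614 = - 16 \cdot \frac{144}{22} - 226614 = - 16 \cdot 144 \cdot \frac{1}{22} - 226614 = \left(-16\right) \frac{72}{11} - 226614 = - \frac{1152}{11} - 226614 = - \frac{2493906}{11}$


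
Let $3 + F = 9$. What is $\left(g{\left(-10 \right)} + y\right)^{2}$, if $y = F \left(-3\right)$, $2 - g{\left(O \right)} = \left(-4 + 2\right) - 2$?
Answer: $144$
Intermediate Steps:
$F = 6$ ($F = -3 + 9 = 6$)
$g{\left(O \right)} = 6$ ($g{\left(O \right)} = 2 - \left(\left(-4 + 2\right) - 2\right) = 2 - \left(-2 - 2\right) = 2 - -4 = 2 + 4 = 6$)
$y = -18$ ($y = 6 \left(-3\right) = -18$)
$\left(g{\left(-10 \right)} + y\right)^{2} = \left(6 - 18\right)^{2} = \left(-12\right)^{2} = 144$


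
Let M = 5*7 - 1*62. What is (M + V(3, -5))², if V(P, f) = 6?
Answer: 441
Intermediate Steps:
M = -27 (M = 35 - 62 = -27)
(M + V(3, -5))² = (-27 + 6)² = (-21)² = 441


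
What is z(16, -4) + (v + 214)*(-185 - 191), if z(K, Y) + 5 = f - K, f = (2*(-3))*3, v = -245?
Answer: 11617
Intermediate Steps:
f = -18 (f = -6*3 = -18)
z(K, Y) = -23 - K (z(K, Y) = -5 + (-18 - K) = -23 - K)
z(16, -4) + (v + 214)*(-185 - 191) = (-23 - 1*16) + (-245 + 214)*(-185 - 191) = (-23 - 16) - 31*(-376) = -39 + 11656 = 11617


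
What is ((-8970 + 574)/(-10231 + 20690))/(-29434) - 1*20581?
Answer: -3167932540645/153925103 ≈ -20581.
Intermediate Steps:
((-8970 + 574)/(-10231 + 20690))/(-29434) - 1*20581 = -8396/10459*(-1/29434) - 20581 = 4198/153925103 - 20581 = -3167932540645/153925103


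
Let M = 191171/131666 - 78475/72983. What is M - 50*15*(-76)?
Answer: 547738261389743/9609379678 ≈ 57000.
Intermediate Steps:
M = 3619743743/9609379678 (M = 191171*(1/131666) - 78475*1/72983 = 191171/131666 - 78475/72983 = 3619743743/9609379678 ≈ 0.37669)
M - 50*15*(-76) = 3619743743/9609379678 - 50*15*(-76) = 3619743743/9609379678 - 750*(-76) = 3619743743/9609379678 - 1*(-57000) = 3619743743/9609379678 + 57000 = 547738261389743/9609379678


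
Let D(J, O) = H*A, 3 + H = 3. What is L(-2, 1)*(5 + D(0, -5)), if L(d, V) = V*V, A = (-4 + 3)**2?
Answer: 5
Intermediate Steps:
A = 1 (A = (-1)**2 = 1)
L(d, V) = V**2
H = 0 (H = -3 + 3 = 0)
D(J, O) = 0 (D(J, O) = 0*1 = 0)
L(-2, 1)*(5 + D(0, -5)) = 1**2*(5 + 0) = 1*5 = 5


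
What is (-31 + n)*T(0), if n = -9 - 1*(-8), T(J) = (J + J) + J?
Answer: 0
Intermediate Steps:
T(J) = 3*J (T(J) = 2*J + J = 3*J)
n = -1 (n = -9 + 8 = -1)
(-31 + n)*T(0) = (-31 - 1)*(3*0) = -32*0 = 0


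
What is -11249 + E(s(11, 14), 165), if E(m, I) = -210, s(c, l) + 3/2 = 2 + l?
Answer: -11459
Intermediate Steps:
s(c, l) = 1/2 + l (s(c, l) = -3/2 + (2 + l) = 1/2 + l)
-11249 + E(s(11, 14), 165) = -11249 - 210 = -11459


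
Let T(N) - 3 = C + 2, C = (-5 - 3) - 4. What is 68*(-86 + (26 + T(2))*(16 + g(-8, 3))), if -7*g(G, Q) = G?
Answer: 114104/7 ≈ 16301.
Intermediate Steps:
C = -12 (C = -8 - 4 = -12)
g(G, Q) = -G/7
T(N) = -7 (T(N) = 3 + (-12 + 2) = 3 - 10 = -7)
68*(-86 + (26 + T(2))*(16 + g(-8, 3))) = 68*(-86 + (26 - 7)*(16 - 1/7*(-8))) = 68*(-86 + 19*(16 + 8/7)) = 68*(-86 + 19*(120/7)) = 68*(-86 + 2280/7) = 68*(1678/7) = 114104/7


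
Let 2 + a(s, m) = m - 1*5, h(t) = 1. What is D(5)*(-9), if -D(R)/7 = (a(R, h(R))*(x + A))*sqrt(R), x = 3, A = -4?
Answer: 378*sqrt(5) ≈ 845.23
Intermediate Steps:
a(s, m) = -7 + m (a(s, m) = -2 + (m - 1*5) = -2 + (m - 5) = -2 + (-5 + m) = -7 + m)
D(R) = -42*sqrt(R) (D(R) = -7*(-7 + 1)*(3 - 4)*sqrt(R) = -7*(-6*(-1))*sqrt(R) = -42*sqrt(R))
D(5)*(-9) = -42*sqrt(5)*(-9) = 378*sqrt(5)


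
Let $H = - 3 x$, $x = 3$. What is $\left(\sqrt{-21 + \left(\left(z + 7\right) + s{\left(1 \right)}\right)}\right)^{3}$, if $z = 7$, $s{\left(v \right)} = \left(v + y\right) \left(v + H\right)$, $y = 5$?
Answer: $- 55 i \sqrt{55} \approx - 407.89 i$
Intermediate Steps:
$H = -9$ ($H = \left(-3\right) 3 = -9$)
$s{\left(v \right)} = \left(-9 + v\right) \left(5 + v\right)$ ($s{\left(v \right)} = \left(v + 5\right) \left(v - 9\right) = \left(5 + v\right) \left(-9 + v\right) = \left(-9 + v\right) \left(5 + v\right)$)
$\left(\sqrt{-21 + \left(\left(z + 7\right) + s{\left(1 \right)}\right)}\right)^{3} = \left(\sqrt{-21 + \left(\left(7 + 7\right) - \left(49 - 1\right)\right)}\right)^{3} = \left(\sqrt{-21 + \left(14 - 48\right)}\right)^{3} = \left(\sqrt{-21 - 34}\right)^{3} = \left(\sqrt{-55}\right)^{3} = \left(i \sqrt{55}\right)^{3} = - 55 i \sqrt{55}$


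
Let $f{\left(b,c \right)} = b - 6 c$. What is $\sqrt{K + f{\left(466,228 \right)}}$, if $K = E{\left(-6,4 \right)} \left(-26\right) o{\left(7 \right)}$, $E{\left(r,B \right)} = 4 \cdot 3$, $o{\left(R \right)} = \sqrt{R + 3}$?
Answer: $\sqrt{-902 - 312 \sqrt{10}} \approx 43.458 i$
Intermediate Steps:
$o{\left(R \right)} = \sqrt{3 + R}$
$E{\left(r,B \right)} = 12$
$K = - 312 \sqrt{10}$ ($K = 12 \left(-26\right) \sqrt{3 + 7} = - 312 \sqrt{10} \approx -986.63$)
$\sqrt{K + f{\left(466,228 \right)}} = \sqrt{- 312 \sqrt{10} + \left(466 - 1368\right)} = \sqrt{- 312 \sqrt{10} - 902} = \sqrt{-902 - 312 \sqrt{10}}$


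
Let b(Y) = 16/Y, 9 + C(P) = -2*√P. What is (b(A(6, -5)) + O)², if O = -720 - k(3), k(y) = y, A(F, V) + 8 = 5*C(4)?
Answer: 2787312025/5329 ≈ 5.2305e+5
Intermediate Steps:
C(P) = -9 - 2*√P
A(F, V) = -73 (A(F, V) = -8 + 5*(-9 - 2*√4) = -8 + 5*(-9 - 2*2) = -8 + 5*(-9 - 4) = -8 + 5*(-13) = -8 - 65 = -73)
O = -723 (O = -720 - 1*3 = -720 - 3 = -723)
(b(A(6, -5)) + O)² = (16/(-73) - 723)² = (16*(-1/73) - 723)² = (-16/73 - 723)² = (-52795/73)² = 2787312025/5329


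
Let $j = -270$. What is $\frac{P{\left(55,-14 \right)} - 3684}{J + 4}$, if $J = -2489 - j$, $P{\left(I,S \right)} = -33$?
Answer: $\frac{3717}{2215} \approx 1.6781$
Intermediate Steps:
$J = -2219$ ($J = -2489 - -270 = -2489 + 270 = -2219$)
$\frac{P{\left(55,-14 \right)} - 3684}{J + 4} = \frac{-33 - 3684}{-2219 + 4} = \frac{-33 - 3684}{-2215} = \left(-33 - 3684\right) \left(- \frac{1}{2215}\right) = \left(-3717\right) \left(- \frac{1}{2215}\right) = \frac{3717}{2215}$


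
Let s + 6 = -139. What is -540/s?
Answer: 108/29 ≈ 3.7241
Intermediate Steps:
s = -145 (s = -6 - 139 = -145)
-540/s = -540/(-145) = -540*(-1/145) = 108/29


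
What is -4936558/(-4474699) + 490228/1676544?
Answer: 2617494859231/1875507440064 ≈ 1.3956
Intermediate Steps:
-4936558/(-4474699) + 490228/1676544 = -4936558*(-1/4474699) + 490228*(1/1676544) = 4936558/4474699 + 122557/419136 = 2617494859231/1875507440064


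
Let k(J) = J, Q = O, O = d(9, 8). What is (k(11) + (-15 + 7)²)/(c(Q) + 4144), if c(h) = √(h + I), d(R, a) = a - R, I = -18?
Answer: 62160/3434551 - 15*I*√19/3434551 ≈ 0.018098 - 1.9037e-5*I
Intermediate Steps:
O = -1 (O = 8 - 1*9 = 8 - 9 = -1)
Q = -1
c(h) = √(-18 + h) (c(h) = √(h - 18) = √(-18 + h))
(k(11) + (-15 + 7)²)/(c(Q) + 4144) = (11 + (-15 + 7)²)/(√(-18 - 1) + 4144) = (11 + (-8)²)/(√(-19) + 4144) = (11 + 64)/(I*√19 + 4144) = 75/(4144 + I*√19)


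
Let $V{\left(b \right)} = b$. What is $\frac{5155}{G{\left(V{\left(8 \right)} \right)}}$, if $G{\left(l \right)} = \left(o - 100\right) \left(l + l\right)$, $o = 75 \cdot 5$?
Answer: $\frac{1031}{880} \approx 1.1716$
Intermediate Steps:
$o = 375$
$G{\left(l \right)} = 550 l$ ($G{\left(l \right)} = \left(375 - 100\right) \left(l + l\right) = 275 \cdot 2 l = 550 l$)
$\frac{5155}{G{\left(V{\left(8 \right)} \right)}} = \frac{5155}{550 \cdot 8} = \frac{5155}{4400} = 5155 \cdot \frac{1}{4400} = \frac{1031}{880}$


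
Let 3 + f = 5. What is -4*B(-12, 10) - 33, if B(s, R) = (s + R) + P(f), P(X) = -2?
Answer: -17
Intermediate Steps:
f = 2 (f = -3 + 5 = 2)
B(s, R) = -2 + R + s (B(s, R) = (s + R) - 2 = (R + s) - 2 = -2 + R + s)
-4*B(-12, 10) - 33 = -4*(-2 + 10 - 12) - 33 = -4*(-4) - 33 = 16 - 33 = -17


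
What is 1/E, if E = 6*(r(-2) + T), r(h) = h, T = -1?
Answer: -1/18 ≈ -0.055556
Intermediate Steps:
E = -18 (E = 6*(-2 - 1) = 6*(-3) = -18)
1/E = 1/(-18) = -1/18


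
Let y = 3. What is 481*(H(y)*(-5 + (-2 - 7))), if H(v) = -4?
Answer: 26936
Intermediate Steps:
481*(H(y)*(-5 + (-2 - 7))) = 481*(-4*(-5 + (-2 - 7))) = 481*(-4*(-5 - 9)) = 481*(-4*(-14)) = 481*56 = 26936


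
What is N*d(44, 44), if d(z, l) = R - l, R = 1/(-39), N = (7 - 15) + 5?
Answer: 1717/13 ≈ 132.08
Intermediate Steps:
N = -3 (N = -8 + 5 = -3)
R = -1/39 ≈ -0.025641
d(z, l) = -1/39 - l
N*d(44, 44) = -3*(-1/39 - 1*44) = -3*(-1/39 - 44) = -3*(-1717/39) = 1717/13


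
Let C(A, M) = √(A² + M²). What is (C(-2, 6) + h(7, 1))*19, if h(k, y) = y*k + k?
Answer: 266 + 38*√10 ≈ 386.17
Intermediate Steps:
h(k, y) = k + k*y (h(k, y) = k*y + k = k + k*y)
(C(-2, 6) + h(7, 1))*19 = (√((-2)² + 6²) + 7*(1 + 1))*19 = (√(4 + 36) + 7*2)*19 = (√40 + 14)*19 = (2*√10 + 14)*19 = (14 + 2*√10)*19 = 266 + 38*√10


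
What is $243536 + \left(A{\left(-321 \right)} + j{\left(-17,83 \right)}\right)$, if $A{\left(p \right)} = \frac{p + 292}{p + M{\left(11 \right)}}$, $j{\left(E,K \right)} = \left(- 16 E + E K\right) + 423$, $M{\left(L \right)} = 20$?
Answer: $\frac{73088849}{301} \approx 2.4282 \cdot 10^{5}$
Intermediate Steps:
$j{\left(E,K \right)} = 423 - 16 E + E K$
$A{\left(p \right)} = \frac{292 + p}{20 + p}$ ($A{\left(p \right)} = \frac{p + 292}{p + 20} = \frac{292 + p}{20 + p}$)
$243536 + \left(A{\left(-321 \right)} + j{\left(-17,83 \right)}\right) = 243536 + \left(\frac{292 - 321}{20 - 321} - 716\right) = 243536 + \left(\frac{1}{-301} \left(-29\right) + \left(423 + 272 - 1411\right)\right) = 243536 - \frac{215487}{301} = \frac{73088849}{301}$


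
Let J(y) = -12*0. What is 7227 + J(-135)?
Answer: 7227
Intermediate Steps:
J(y) = 0
7227 + J(-135) = 7227 + 0 = 7227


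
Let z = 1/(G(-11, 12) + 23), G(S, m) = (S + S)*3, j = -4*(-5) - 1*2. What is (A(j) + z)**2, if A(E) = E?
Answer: 597529/1849 ≈ 323.16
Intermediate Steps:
j = 18 (j = 20 - 2 = 18)
G(S, m) = 6*S (G(S, m) = (2*S)*3 = 6*S)
z = -1/43 (z = 1/(6*(-11) + 23) = 1/(-66 + 23) = 1/(-43) = -1/43 ≈ -0.023256)
(A(j) + z)**2 = (18 - 1/43)**2 = (773/43)**2 = 597529/1849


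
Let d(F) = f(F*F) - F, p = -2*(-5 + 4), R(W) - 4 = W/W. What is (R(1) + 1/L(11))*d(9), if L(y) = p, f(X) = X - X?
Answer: -99/2 ≈ -49.500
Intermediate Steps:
R(W) = 5 (R(W) = 4 + W/W = 4 + 1 = 5)
p = 2 (p = -2*(-1) = 2)
f(X) = 0
d(F) = -F (d(F) = 0 - F = -F)
L(y) = 2
(R(1) + 1/L(11))*d(9) = (5 + 1/2)*(-1*9) = (5 + ½)*(-9) = (11/2)*(-9) = -99/2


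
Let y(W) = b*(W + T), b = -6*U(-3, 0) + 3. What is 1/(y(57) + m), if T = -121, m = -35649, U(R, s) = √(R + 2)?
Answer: -11947/428241579 - 128*I/428241579 ≈ -2.7898e-5 - 2.989e-7*I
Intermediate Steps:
U(R, s) = √(2 + R)
b = 3 - 6*I (b = -6*√(2 - 3) + 3 = -6*I + 3 = 3 - 6*I ≈ 3.0 - 6.0*I)
y(W) = (-121 + W)*(3 - 6*I) (y(W) = (3 - 6*I)*(W - 121) = (3 - 6*I)*(-121 + W) = (-121 + W)*(3 - 6*I))
1/(y(57) + m) = 1/(3*(1 - 2*I)*(-121 + 57) - 35649) = 1/(3*(1 - 2*I)*(-64) - 35649) = 1/((-192 + 384*I) - 35649) = 1/(-35841 + 384*I) = (-35841 - 384*I)/1284724737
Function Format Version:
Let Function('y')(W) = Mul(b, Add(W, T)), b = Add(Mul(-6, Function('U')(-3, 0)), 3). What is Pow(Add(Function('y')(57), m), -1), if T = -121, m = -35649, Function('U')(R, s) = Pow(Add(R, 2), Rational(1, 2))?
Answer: Add(Rational(-11947, 428241579), Mul(Rational(-128, 428241579), I)) ≈ Add(-2.7898e-5, Mul(-2.9890e-7, I))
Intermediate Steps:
Function('U')(R, s) = Pow(Add(2, R), Rational(1, 2))
b = Add(3, Mul(-6, I)) (b = Add(Mul(-6, Pow(Add(2, -3), Rational(1, 2))), 3) = Add(Mul(-6, Pow(-1, Rational(1, 2))), 3) = Add(Mul(-6, I), 3) = Add(3, Mul(-6, I)) ≈ Add(3.0000, Mul(-6.0000, I)))
Function('y')(W) = Mul(Add(-121, W), Add(3, Mul(-6, I))) (Function('y')(W) = Mul(Add(3, Mul(-6, I)), Add(W, -121)) = Mul(Add(3, Mul(-6, I)), Add(-121, W)) = Mul(Add(-121, W), Add(3, Mul(-6, I))))
Pow(Add(Function('y')(57), m), -1) = Pow(Add(Mul(3, Add(1, Mul(-2, I)), Add(-121, 57)), -35649), -1) = Pow(Add(Mul(3, Add(1, Mul(-2, I)), -64), -35649), -1) = Pow(Add(Add(-192, Mul(384, I)), -35649), -1) = Pow(Add(-35841, Mul(384, I)), -1) = Mul(Rational(1, 1284724737), Add(-35841, Mul(-384, I)))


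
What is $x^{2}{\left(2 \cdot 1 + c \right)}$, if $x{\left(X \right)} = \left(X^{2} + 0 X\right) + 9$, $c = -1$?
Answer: $100$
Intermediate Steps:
$x{\left(X \right)} = 9 + X^{2}$ ($x{\left(X \right)} = \left(X^{2} + 0\right) + 9 = X^{2} + 9 = 9 + X^{2}$)
$x^{2}{\left(2 \cdot 1 + c \right)} = \left(9 + \left(2 \cdot 1 - 1\right)^{2}\right)^{2} = \left(9 + \left(2 - 1\right)^{2}\right)^{2} = \left(9 + 1^{2}\right)^{2} = \left(9 + 1\right)^{2} = 10^{2} = 100$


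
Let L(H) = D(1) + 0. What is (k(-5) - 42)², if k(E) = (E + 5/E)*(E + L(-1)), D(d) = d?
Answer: 324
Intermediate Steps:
L(H) = 1 (L(H) = 1 + 0 = 1)
k(E) = (1 + E)*(E + 5/E) (k(E) = (E + 5/E)*(E + 1) = (E + 5/E)*(1 + E) = (1 + E)*(E + 5/E))
(k(-5) - 42)² = ((5 - 5 + (-5)² + 5/(-5)) - 42)² = ((5 - 5 + 25 + 5*(-⅕)) - 42)² = ((5 - 5 + 25 - 1) - 42)² = (24 - 42)² = (-18)² = 324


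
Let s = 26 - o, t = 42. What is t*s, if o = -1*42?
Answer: 2856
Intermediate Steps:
o = -42
s = 68 (s = 26 - 1*(-42) = 26 + 42 = 68)
t*s = 42*68 = 2856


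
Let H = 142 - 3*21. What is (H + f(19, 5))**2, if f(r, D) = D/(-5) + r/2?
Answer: 30625/4 ≈ 7656.3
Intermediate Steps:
f(r, D) = r/2 - D/5 (f(r, D) = D*(-1/5) + r*(1/2) = -D/5 + r/2 = r/2 - D/5)
H = 79 (H = 142 - 63 = 79)
(H + f(19, 5))**2 = (79 + ((1/2)*19 - 1/5*5))**2 = (79 + (19/2 - 1))**2 = (79 + 17/2)**2 = (175/2)**2 = 30625/4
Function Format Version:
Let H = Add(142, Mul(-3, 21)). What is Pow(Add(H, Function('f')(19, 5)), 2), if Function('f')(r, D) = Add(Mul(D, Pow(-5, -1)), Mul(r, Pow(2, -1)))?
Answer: Rational(30625, 4) ≈ 7656.3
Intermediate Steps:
Function('f')(r, D) = Add(Mul(Rational(1, 2), r), Mul(Rational(-1, 5), D)) (Function('f')(r, D) = Add(Mul(D, Rational(-1, 5)), Mul(r, Rational(1, 2))) = Add(Mul(Rational(-1, 5), D), Mul(Rational(1, 2), r)) = Add(Mul(Rational(1, 2), r), Mul(Rational(-1, 5), D)))
H = 79 (H = Add(142, -63) = 79)
Pow(Add(H, Function('f')(19, 5)), 2) = Pow(Add(79, Add(Mul(Rational(1, 2), 19), Mul(Rational(-1, 5), 5))), 2) = Pow(Add(79, Add(Rational(19, 2), -1)), 2) = Pow(Add(79, Rational(17, 2)), 2) = Pow(Rational(175, 2), 2) = Rational(30625, 4)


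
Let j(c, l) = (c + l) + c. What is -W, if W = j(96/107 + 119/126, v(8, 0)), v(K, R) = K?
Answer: -11251/963 ≈ -11.683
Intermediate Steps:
j(c, l) = l + 2*c
W = 11251/963 (W = 8 + 2*(96/107 + 119/126) = 8 + 2*(96*(1/107) + 119*(1/126)) = 8 + 2*(96/107 + 17/18) = 8 + 2*(3547/1926) = 8 + 3547/963 = 11251/963 ≈ 11.683)
-W = -1*11251/963 = -11251/963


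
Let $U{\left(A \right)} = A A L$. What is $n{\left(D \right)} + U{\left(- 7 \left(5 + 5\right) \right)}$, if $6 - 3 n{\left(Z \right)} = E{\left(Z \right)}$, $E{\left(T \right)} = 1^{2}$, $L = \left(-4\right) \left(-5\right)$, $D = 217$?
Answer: $\frac{294005}{3} \approx 98002.0$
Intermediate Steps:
$L = 20$
$E{\left(T \right)} = 1$
$n{\left(Z \right)} = \frac{5}{3}$ ($n{\left(Z \right)} = 2 - \frac{1}{3} = \frac{5}{3}$)
$U{\left(A \right)} = 20 A^{2}$ ($U{\left(A \right)} = A A 20 = A^{2} \cdot 20 = 20 A^{2}$)
$n{\left(D \right)} + U{\left(- 7 \left(5 + 5\right) \right)} = \frac{5}{3} + 20 \left(- 7 \left(5 + 5\right)\right)^{2} = \frac{5}{3} + 20 \left(\left(-7\right) 10\right)^{2} = \frac{5}{3} + 20 \left(-70\right)^{2} = \frac{5}{3} + 20 \cdot 4900 = \frac{5}{3} + 98000 = \frac{294005}{3}$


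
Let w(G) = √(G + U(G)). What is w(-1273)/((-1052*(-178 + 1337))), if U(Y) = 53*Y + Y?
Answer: -I*√70015/1219268 ≈ -0.00021702*I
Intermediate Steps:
U(Y) = 54*Y
w(G) = √55*√G (w(G) = √(G + 54*G) = √(55*G) = √55*√G)
w(-1273)/((-1052*(-178 + 1337))) = (√55*√(-1273))/((-1052*(-178 + 1337))) = (√55*(I*√1273))/((-1052*1159)) = (I*√70015)/(-1219268) = (I*√70015)*(-1/1219268) = -I*√70015/1219268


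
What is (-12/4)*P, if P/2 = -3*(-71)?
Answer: -1278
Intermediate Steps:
P = 426 (P = 2*(-3*(-71)) = 2*213 = 426)
(-12/4)*P = -12/4*426 = -12*1/4*426 = -3*426 = -1278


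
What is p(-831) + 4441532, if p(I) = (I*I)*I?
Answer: -569414659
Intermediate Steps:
p(I) = I³ (p(I) = I²*I = I³)
p(-831) + 4441532 = (-831)³ + 4441532 = -573856191 + 4441532 = -569414659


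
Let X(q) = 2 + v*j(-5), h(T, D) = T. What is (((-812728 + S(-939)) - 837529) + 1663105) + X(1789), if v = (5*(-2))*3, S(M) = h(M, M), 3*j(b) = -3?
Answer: 11941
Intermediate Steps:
j(b) = -1 (j(b) = (1/3)*(-3) = -1)
S(M) = M
v = -30 (v = -10*3 = -30)
X(q) = 32 (X(q) = 2 - 30*(-1) = 2 + 30 = 32)
(((-812728 + S(-939)) - 837529) + 1663105) + X(1789) = (((-812728 - 939) - 837529) + 1663105) + 32 = ((-813667 - 837529) + 1663105) + 32 = (-1651196 + 1663105) + 32 = 11909 + 32 = 11941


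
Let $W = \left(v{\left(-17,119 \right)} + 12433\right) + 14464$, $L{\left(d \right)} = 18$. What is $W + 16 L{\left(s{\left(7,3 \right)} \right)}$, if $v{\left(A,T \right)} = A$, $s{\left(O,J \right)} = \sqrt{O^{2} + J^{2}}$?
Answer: $27168$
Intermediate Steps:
$s{\left(O,J \right)} = \sqrt{J^{2} + O^{2}}$
$W = 26880$ ($W = \left(-17 + 12433\right) + 14464 = 12416 + 14464 = 26880$)
$W + 16 L{\left(s{\left(7,3 \right)} \right)} = 26880 + 16 \cdot 18 = 26880 + 288 = 27168$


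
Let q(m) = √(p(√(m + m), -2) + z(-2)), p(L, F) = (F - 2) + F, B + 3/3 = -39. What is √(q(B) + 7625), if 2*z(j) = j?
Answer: √(7625 + I*√7) ≈ 87.321 + 0.015*I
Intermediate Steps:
B = -40 (B = -1 - 39 = -40)
z(j) = j/2
p(L, F) = -2 + 2*F (p(L, F) = (-2 + F) + F = -2 + 2*F)
q(m) = I*√7 (q(m) = √((-2 + 2*(-2)) + (½)*(-2)) = √((-2 - 4) - 1) = √(-6 - 1) = √(-7) = I*√7)
√(q(B) + 7625) = √(I*√7 + 7625) = √(7625 + I*√7)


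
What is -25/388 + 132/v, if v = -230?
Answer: -28483/44620 ≈ -0.63835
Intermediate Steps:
-25/388 + 132/v = -25/388 + 132/(-230) = -25*1/388 + 132*(-1/230) = -25/388 - 66/115 = -28483/44620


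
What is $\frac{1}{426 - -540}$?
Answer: $\frac{1}{966} \approx 0.0010352$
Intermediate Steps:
$\frac{1}{426 - -540} = \frac{1}{426 + 540} = \frac{1}{966}$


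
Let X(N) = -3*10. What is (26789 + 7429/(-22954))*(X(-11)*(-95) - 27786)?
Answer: -333333214332/499 ≈ -6.6800e+8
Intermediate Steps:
X(N) = -30
(26789 + 7429/(-22954))*(X(-11)*(-95) - 27786) = (26789 + 7429/(-22954))*(-30*(-95) - 27786) = (26789 + 7429*(-1/22954))*(2850 - 27786) = (26789 - 323/998)*(-24936) = (26735099/998)*(-24936) = -333333214332/499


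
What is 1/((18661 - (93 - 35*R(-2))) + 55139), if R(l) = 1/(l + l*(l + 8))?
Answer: 2/147409 ≈ 1.3568e-5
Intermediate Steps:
R(l) = 1/(l + l*(8 + l))
1/((18661 - (93 - 35*R(-2))) + 55139) = 1/((18661 - (93 - 35/((-2)*(9 - 2)))) + 55139) = 1/((18661 - (93 - (-35)/(2*7))) + 55139) = 1/((18661 - (93 - 35*(-1/14))) + 55139) = 1/((18661 - (93 + 5/2)) + 55139) = 1/((18661 - 1*191/2) + 55139) = 1/((18661 - 191/2) + 55139) = 1/(37131/2 + 55139) = 1/(147409/2) = 2/147409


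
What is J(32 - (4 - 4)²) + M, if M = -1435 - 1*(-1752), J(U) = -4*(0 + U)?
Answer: 189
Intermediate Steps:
J(U) = -4*U
M = 317 (M = -1435 + 1752 = 317)
J(32 - (4 - 4)²) + M = -4*(32 - (4 - 4)²) + 317 = -4*(32 - 1*0²) + 317 = -4*(32 - 1*0) + 317 = -4*(32 + 0) + 317 = -4*32 + 317 = -128 + 317 = 189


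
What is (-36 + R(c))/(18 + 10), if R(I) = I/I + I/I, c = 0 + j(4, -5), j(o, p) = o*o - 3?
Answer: -17/14 ≈ -1.2143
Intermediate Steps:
j(o, p) = -3 + o² (j(o, p) = o² - 3 = -3 + o²)
c = 13 (c = 0 + (-3 + 4²) = 0 + (-3 + 16) = 0 + 13 = 13)
R(I) = 2 (R(I) = 1 + 1 = 2)
(-36 + R(c))/(18 + 10) = (-36 + 2)/(18 + 10) = -34/28 = -34*1/28 = -17/14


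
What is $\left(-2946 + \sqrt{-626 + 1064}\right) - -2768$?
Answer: $-178 + \sqrt{438} \approx -157.07$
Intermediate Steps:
$\left(-2946 + \sqrt{-626 + 1064}\right) - -2768 = \left(-2946 + \sqrt{438}\right) + 2768 = -178 + \sqrt{438}$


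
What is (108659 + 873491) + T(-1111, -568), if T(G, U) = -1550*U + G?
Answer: 1861439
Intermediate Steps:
T(G, U) = G - 1550*U
(108659 + 873491) + T(-1111, -568) = (108659 + 873491) + (-1111 - 1550*(-568)) = 982150 + (-1111 + 880400) = 982150 + 879289 = 1861439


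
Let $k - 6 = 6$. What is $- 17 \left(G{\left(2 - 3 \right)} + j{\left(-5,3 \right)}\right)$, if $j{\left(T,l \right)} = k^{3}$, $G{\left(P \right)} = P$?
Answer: $-29359$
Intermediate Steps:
$k = 12$ ($k = 6 + 6 = 12$)
$j{\left(T,l \right)} = 1728$ ($j{\left(T,l \right)} = 12^{3} = 1728$)
$- 17 \left(G{\left(2 - 3 \right)} + j{\left(-5,3 \right)}\right) = - 17 \left(\left(2 - 3\right) + 1728\right) = - 17 \left(-1 + 1728\right) = \left(-17\right) 1727 = -29359$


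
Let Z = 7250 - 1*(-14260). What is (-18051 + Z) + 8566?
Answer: 12025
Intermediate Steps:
Z = 21510 (Z = 7250 + 14260 = 21510)
(-18051 + Z) + 8566 = (-18051 + 21510) + 8566 = 3459 + 8566 = 12025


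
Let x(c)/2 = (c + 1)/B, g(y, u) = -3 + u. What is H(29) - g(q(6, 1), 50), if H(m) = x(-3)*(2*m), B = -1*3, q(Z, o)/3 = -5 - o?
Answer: 91/3 ≈ 30.333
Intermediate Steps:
q(Z, o) = -15 - 3*o (q(Z, o) = 3*(-5 - o) = -15 - 3*o)
B = -3
x(c) = -⅔ - 2*c/3 (x(c) = 2*((c + 1)/(-3)) = 2*((1 + c)*(-⅓)) = 2*(-⅓ - c/3) = -⅔ - 2*c/3)
H(m) = 8*m/3 (H(m) = (-⅔ - ⅔*(-3))*(2*m) = (-⅔ + 2)*(2*m) = 4*(2*m)/3 = 8*m/3)
H(29) - g(q(6, 1), 50) = (8/3)*29 - (-3 + 50) = 232/3 - 1*47 = 232/3 - 47 = 91/3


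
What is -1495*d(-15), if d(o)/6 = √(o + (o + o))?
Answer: -26910*I*√5 ≈ -60173.0*I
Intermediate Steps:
d(o) = 6*√3*√o (d(o) = 6*√(o + (o + o)) = 6*√(o + 2*o) = 6*√(3*o) = 6*(√3*√o) = 6*√3*√o)
-1495*d(-15) = -8970*√3*√(-15) = -8970*√3*I*√15 = -26910*I*√5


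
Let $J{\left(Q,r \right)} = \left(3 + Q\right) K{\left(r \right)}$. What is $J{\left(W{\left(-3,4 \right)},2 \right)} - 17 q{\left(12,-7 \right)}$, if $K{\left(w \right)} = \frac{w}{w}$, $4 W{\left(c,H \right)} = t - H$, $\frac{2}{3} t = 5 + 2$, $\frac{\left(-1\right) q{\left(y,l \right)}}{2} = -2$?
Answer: $- \frac{507}{8} \approx -63.375$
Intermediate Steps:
$q{\left(y,l \right)} = 4$ ($q{\left(y,l \right)} = \left(-2\right) \left(-2\right) = 4$)
$t = \frac{21}{2}$ ($t = \frac{3 \left(5 + 2\right)}{2} = \frac{3}{2} \cdot 7 = \frac{21}{2} \approx 10.5$)
$W{\left(c,H \right)} = \frac{21}{8} - \frac{H}{4}$ ($W{\left(c,H \right)} = \frac{\frac{21}{2} - H}{4} = \frac{21}{8} - \frac{H}{4}$)
$K{\left(w \right)} = 1$
$J{\left(Q,r \right)} = 3 + Q$ ($J{\left(Q,r \right)} = \left(3 + Q\right) 1 = 3 + Q$)
$J{\left(W{\left(-3,4 \right)},2 \right)} - 17 q{\left(12,-7 \right)} = \left(3 + \left(\frac{21}{8} - 1\right)\right) - 68 = \left(3 + \frac{13}{8}\right) - 68 = \frac{37}{8} - 68 = - \frac{507}{8}$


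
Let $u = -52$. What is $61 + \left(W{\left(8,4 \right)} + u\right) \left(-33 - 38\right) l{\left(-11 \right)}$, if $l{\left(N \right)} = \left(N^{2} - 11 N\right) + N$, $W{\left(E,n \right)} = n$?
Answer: $787309$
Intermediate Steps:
$l{\left(N \right)} = N^{2} - 10 N$
$61 + \left(W{\left(8,4 \right)} + u\right) \left(-33 - 38\right) l{\left(-11 \right)} = 61 + \left(4 - 52\right) \left(-33 - 38\right) \left(- 11 \left(-10 - 11\right)\right) = 61 + \left(-48\right) \left(-71\right) \left(\left(-11\right) \left(-21\right)\right) = 61 + 3408 \cdot 231 = 61 + 787248 = 787309$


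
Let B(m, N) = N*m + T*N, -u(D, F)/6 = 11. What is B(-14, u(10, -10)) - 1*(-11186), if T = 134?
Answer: 3266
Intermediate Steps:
u(D, F) = -66 (u(D, F) = -6*11 = -66)
B(m, N) = 134*N + N*m (B(m, N) = N*m + 134*N = 134*N + N*m)
B(-14, u(10, -10)) - 1*(-11186) = -66*(134 - 14) - 1*(-11186) = -66*120 + 11186 = -7920 + 11186 = 3266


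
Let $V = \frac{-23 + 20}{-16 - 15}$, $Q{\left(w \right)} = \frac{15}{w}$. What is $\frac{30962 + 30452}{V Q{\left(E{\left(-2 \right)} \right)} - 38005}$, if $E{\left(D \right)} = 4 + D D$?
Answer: $- \frac{15230672}{9425195} \approx -1.616$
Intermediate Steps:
$E{\left(D \right)} = 4 + D^{2}$
$V = \frac{3}{31}$ ($V = - \frac{3}{-31} = \left(-3\right) \left(- \frac{1}{31}\right) = \frac{3}{31} \approx 0.096774$)
$\frac{30962 + 30452}{V Q{\left(E{\left(-2 \right)} \right)} - 38005} = \frac{30962 + 30452}{\frac{3 \frac{15}{4 + \left(-2\right)^{2}}}{31} - 38005} = \frac{61414}{\frac{3 \frac{15}{4 + 4}}{31} - 38005} = \frac{61414}{\frac{3 \cdot \frac{15}{8}}{31} - 38005} = \frac{61414}{\frac{3 \cdot 15 \cdot \frac{1}{8}}{31} - 38005} = \frac{61414}{\frac{3}{31} \cdot \frac{15}{8} - 38005} = \frac{61414}{\frac{45}{248} - 38005} = \frac{61414}{- \frac{9425195}{248}} = 61414 \left(- \frac{248}{9425195}\right) = - \frac{15230672}{9425195}$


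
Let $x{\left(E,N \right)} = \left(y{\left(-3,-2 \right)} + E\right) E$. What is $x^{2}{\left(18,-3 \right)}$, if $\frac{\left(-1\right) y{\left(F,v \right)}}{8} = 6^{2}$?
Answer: $23619600$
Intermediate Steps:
$y{\left(F,v \right)} = -288$ ($y{\left(F,v \right)} = - 8 \cdot 6^{2} = \left(-8\right) 36 = -288$)
$x{\left(E,N \right)} = E \left(-288 + E\right)$ ($x{\left(E,N \right)} = \left(-288 + E\right) E = E \left(-288 + E\right)$)
$x^{2}{\left(18,-3 \right)} = \left(18 \left(-288 + 18\right)\right)^{2} = \left(18 \left(-270\right)\right)^{2} = \left(-4860\right)^{2} = 23619600$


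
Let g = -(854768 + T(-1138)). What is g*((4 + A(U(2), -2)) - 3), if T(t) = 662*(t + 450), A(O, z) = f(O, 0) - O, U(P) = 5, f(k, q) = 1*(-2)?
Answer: 2395872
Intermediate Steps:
f(k, q) = -2
A(O, z) = -2 - O
T(t) = 297900 + 662*t (T(t) = 662*(450 + t) = 297900 + 662*t)
g = -399312 (g = -(854768 + (297900 + 662*(-1138))) = -(854768 + (297900 - 753356)) = -(854768 - 455456) = -1*399312 = -399312)
g*((4 + A(U(2), -2)) - 3) = -399312*((4 + (-2 - 1*5)) - 3) = -399312*((4 + (-2 - 5)) - 3) = -399312*((4 - 7) - 3) = -399312*(-3 - 3) = -399312*(-6) = 2395872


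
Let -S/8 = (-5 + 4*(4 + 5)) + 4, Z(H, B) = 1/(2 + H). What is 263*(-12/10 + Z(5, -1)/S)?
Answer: -618839/1960 ≈ -315.73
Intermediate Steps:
S = -280 (S = -8*((-5 + 4*(4 + 5)) + 4) = -8*((-5 + 4*9) + 4) = -8*((-5 + 36) + 4) = -8*(31 + 4) = -8*35 = -280)
263*(-12/10 + Z(5, -1)/S) = 263*(-12/10 + 1/((2 + 5)*(-280))) = 263*(-12*⅒ - 1/280/7) = 263*(-6/5 + (⅐)*(-1/280)) = 263*(-6/5 - 1/1960) = 263*(-2353/1960) = -618839/1960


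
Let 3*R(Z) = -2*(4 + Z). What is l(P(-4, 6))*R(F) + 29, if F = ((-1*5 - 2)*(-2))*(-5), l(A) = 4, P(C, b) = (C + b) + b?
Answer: 205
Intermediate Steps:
P(C, b) = C + 2*b
F = -70 (F = ((-5 - 2)*(-2))*(-5) = -7*(-2)*(-5) = 14*(-5) = -70)
R(Z) = -8/3 - 2*Z/3 (R(Z) = (-2*(4 + Z))/3 = (-8 - 2*Z)/3 = -8/3 - 2*Z/3)
l(P(-4, 6))*R(F) + 29 = 4*(-8/3 - ⅔*(-70)) + 29 = 4*(-8/3 + 140/3) + 29 = 4*44 + 29 = 176 + 29 = 205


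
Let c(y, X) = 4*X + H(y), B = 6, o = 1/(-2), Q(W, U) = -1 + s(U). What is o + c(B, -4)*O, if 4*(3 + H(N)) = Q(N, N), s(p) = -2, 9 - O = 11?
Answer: 39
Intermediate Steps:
O = -2 (O = 9 - 1*11 = 9 - 11 = -2)
Q(W, U) = -3 (Q(W, U) = -1 - 2 = -3)
H(N) = -15/4 (H(N) = -3 + (1/4)*(-3) = -3 - 3/4 = -15/4)
o = -1/2 ≈ -0.50000
c(y, X) = -15/4 + 4*X (c(y, X) = 4*X - 15/4 = -15/4 + 4*X)
o + c(B, -4)*O = -1/2 + (-15/4 + 4*(-4))*(-2) = -1/2 + (-15/4 - 16)*(-2) = -1/2 - 79/4*(-2) = -1/2 + 79/2 = 39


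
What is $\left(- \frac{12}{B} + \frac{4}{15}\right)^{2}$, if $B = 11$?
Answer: $\frac{18496}{27225} \approx 0.67938$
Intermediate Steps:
$\left(- \frac{12}{B} + \frac{4}{15}\right)^{2} = \left(- \frac{12}{11} + \frac{4}{15}\right)^{2} = \left(- \frac{136}{165}\right)^{2} = \frac{18496}{27225}$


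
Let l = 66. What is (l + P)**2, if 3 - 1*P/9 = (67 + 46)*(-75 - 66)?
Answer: 20589380100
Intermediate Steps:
P = 143424 (P = 27 - 9*(67 + 46)*(-75 - 66) = 27 - 1017*(-141) = 27 - 9*(-15933) = 27 + 143397 = 143424)
(l + P)**2 = (66 + 143424)**2 = 143490**2 = 20589380100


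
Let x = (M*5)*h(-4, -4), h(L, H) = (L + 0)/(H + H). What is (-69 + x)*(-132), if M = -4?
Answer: 10428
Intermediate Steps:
h(L, H) = L/(2*H) (h(L, H) = L/((2*H)) = L*(1/(2*H)) = L/(2*H))
x = -10 (x = (-4*5)*((½)*(-4)/(-4)) = -10*(-4)*(-1)/4 = -20*½ = -10)
(-69 + x)*(-132) = (-69 - 10)*(-132) = -79*(-132) = 10428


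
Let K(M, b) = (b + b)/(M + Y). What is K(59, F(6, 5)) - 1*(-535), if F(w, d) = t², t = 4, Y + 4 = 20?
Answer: 40157/75 ≈ 535.43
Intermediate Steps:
Y = 16 (Y = -4 + 20 = 16)
F(w, d) = 16 (F(w, d) = 4² = 16)
K(M, b) = 2*b/(16 + M) (K(M, b) = (b + b)/(M + 16) = (2*b)/(16 + M) = 2*b/(16 + M))
K(59, F(6, 5)) - 1*(-535) = 2*16/(16 + 59) - 1*(-535) = 2*16/75 + 535 = 2*16*(1/75) + 535 = 32/75 + 535 = 40157/75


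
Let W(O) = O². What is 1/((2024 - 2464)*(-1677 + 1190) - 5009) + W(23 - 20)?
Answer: 1883440/209271 ≈ 9.0000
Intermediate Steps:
1/((2024 - 2464)*(-1677 + 1190) - 5009) + W(23 - 20) = 1/((2024 - 2464)*(-1677 + 1190) - 5009) + (23 - 20)² = 1/(-440*(-487) - 5009) + 3² = 1/(214280 - 5009) + 9 = 1/209271 + 9 = 1883440/209271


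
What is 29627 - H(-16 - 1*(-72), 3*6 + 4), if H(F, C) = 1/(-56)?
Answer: 1659113/56 ≈ 29627.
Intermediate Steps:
H(F, C) = -1/56
29627 - H(-16 - 1*(-72), 3*6 + 4) = 29627 - 1*(-1/56) = 29627 + 1/56 = 1659113/56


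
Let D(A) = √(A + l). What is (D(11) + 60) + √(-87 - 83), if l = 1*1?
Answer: 60 + 2*√3 + I*√170 ≈ 63.464 + 13.038*I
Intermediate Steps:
l = 1
D(A) = √(1 + A) (D(A) = √(A + 1) = √(1 + A))
(D(11) + 60) + √(-87 - 83) = (√(1 + 11) + 60) + √(-87 - 83) = (√12 + 60) + √(-170) = (2*√3 + 60) + I*√170 = (60 + 2*√3) + I*√170 = 60 + 2*√3 + I*√170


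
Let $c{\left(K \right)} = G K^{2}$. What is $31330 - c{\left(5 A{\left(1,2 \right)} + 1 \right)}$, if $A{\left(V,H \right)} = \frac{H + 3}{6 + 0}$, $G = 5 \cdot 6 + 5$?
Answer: $\frac{1094245}{36} \approx 30396.0$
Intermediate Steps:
$G = 35$ ($G = 30 + 5 = 35$)
$A{\left(V,H \right)} = \frac{1}{2} + \frac{H}{6}$ ($A{\left(V,H \right)} = \frac{3 + H}{6} = \left(3 + H\right) \frac{1}{6} = \frac{1}{2} + \frac{H}{6}$)
$c{\left(K \right)} = 35 K^{2}$
$31330 - c{\left(5 A{\left(1,2 \right)} + 1 \right)} = 31330 - 35 \left(5 \left(\frac{1}{2} + \frac{1}{6} \cdot 2\right) + 1\right)^{2} = 31330 - 35 \left(5 \left(\frac{1}{2} + \frac{1}{3}\right) + 1\right)^{2} = 31330 - 35 \left(5 \cdot \frac{5}{6} + 1\right)^{2} = 31330 - 35 \left(\frac{25}{6} + 1\right)^{2} = 31330 - 35 \left(\frac{31}{6}\right)^{2} = 31330 - 35 \cdot \frac{961}{36} = 31330 - \frac{33635}{36} = \frac{1094245}{36}$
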